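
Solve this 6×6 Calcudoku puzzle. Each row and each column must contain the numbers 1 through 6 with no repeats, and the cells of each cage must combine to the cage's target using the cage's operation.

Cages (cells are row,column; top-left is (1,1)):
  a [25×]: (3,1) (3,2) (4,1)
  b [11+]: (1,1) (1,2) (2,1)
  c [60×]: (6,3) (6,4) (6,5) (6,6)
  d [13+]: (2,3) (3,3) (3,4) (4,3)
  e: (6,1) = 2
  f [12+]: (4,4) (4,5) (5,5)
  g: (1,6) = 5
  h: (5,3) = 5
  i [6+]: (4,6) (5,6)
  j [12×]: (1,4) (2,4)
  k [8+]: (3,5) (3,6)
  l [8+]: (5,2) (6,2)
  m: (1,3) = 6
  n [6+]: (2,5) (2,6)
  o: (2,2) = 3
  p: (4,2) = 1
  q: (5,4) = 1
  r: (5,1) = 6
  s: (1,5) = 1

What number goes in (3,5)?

2

M is a freebie, which forces (1,3) = 6.
Cage s is a single given cell, so (1,5) = 1.
G is a freebie, so (1,6) = 5.
Cage o is a single given cell, so (2,2) = 3.
The 3 cells of cage a must have product 25, which forces (3,1) = 1.
Cage a needs product 25, which forces (3,2) = 5.
Cage a has product 25, so (4,1) = 5.
Cage p is a single given cell; hence (4,2) = 1.
Cage r is given, which forces (5,1) = 6.
Row 5 now contains 6; hence (5,2) = 2.
H is a freebie; hence (5,3) = 5.
Cage q is given, leaving (5,4) = 1.
1 is placed in row 5, which forces (5,6) = 4.
Cage e is a single given cell; hence (6,1) = 2.
Column 2 now contains 2, so (6,2) = 6.
Cage b needs sum 11; hence (1,1) = 3.
Column 2 now contains 2, so (1,2) = 4.
Row 1 now contains 3; hence (1,4) = 2.
2 is placed in column 1, which forces (2,1) = 4.
Row 2 already has 4, so (2,4) = 6.
Row 2 already has 4, leaving (2,5) = 5.
6 is placed in column 4, leaving (3,4) = 4.
Cage f needs sum 12, leaving (4,4) = 3.
Cage f needs sum 12, so (4,5) = 6.
Column 6 now contains 4, so (4,6) = 2.
4 is placed in row 5, which forces (5,5) = 3.
Column 4 already has 3, leaving (6,4) = 5.
Column 5 now contains 3, leaving (6,5) = 4.
Cage d has sum 13, which forces (2,3) = 2.
Column 6 now contains 2, leaving (2,6) = 1.
The 4 cells of cage d must have sum 13, so (3,3) = 3.
Column 5 now contains 6, so (3,5) = 2.
Column 6 now contains 2, so (3,6) = 6.
Row 4 already has 2, leaving (4,3) = 4.
Column 3 already has 3; hence (6,3) = 1.
Column 6 already has 1, which forces (6,6) = 3.
Completed grid: 3 4 6 2 1 5 / 4 3 2 6 5 1 / 1 5 3 4 2 6 / 5 1 4 3 6 2 / 6 2 5 1 3 4 / 2 6 1 5 4 3.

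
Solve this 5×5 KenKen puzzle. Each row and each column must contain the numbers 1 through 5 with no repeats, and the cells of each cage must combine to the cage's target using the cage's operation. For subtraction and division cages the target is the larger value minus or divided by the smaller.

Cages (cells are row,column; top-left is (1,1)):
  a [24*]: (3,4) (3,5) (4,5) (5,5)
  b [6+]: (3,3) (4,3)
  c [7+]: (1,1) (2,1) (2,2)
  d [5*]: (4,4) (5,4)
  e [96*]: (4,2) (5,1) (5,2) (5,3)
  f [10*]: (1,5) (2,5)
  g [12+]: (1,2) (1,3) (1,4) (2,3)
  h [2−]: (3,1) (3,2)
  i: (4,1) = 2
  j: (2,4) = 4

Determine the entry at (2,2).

J is a freebie, which forces (2,4) = 4.
I is a freebie, which forces (4,1) = 2.
Cage e has product 96; hence (4,2) = 4.
Row 4 needs a 3, and only (4,5) is open for it.
In row 5, 5 can only go at (5,4), so (5,4) = 5.
Column 4 now contains 5, which forces (4,4) = 1.
Cage b's pair has sum 6, leaving (3,3) = 1.
Column 4 now contains 1, so (3,4) = 2.
Row 3 already has 1; hence (3,5) = 4.
Row 4 now contains 1, which forces (4,3) = 5.
Column 5 already has 4, which forces (5,5) = 1.
Cage g needs sum 12, which forces (1,2) = 2.
Cage g needs sum 12, so (1,3) = 4.
Column 4 now contains 2, which forces (1,4) = 3.
2 is placed in row 1, leaving (1,5) = 5.
The 4 cells of cage g must have sum 12, which forces (2,3) = 3.
Column 5 already has 5; hence (2,5) = 2.
Column 2 now contains 2, which forces (5,2) = 3.
3 is placed in column 3, leaving (5,3) = 2.
Row 1 already has 3, which forces (1,1) = 1.
Cage c needs sum 7, leaving (2,1) = 5.
Row 2 already has 3, leaving (2,2) = 1.
Cage h's pair has difference 2, so (3,1) = 3.
Column 2 now contains 3; hence (3,2) = 5.
3 is placed in row 5; hence (5,1) = 4.
Filled in: 1 2 4 3 5 / 5 1 3 4 2 / 3 5 1 2 4 / 2 4 5 1 3 / 4 3 2 5 1.

1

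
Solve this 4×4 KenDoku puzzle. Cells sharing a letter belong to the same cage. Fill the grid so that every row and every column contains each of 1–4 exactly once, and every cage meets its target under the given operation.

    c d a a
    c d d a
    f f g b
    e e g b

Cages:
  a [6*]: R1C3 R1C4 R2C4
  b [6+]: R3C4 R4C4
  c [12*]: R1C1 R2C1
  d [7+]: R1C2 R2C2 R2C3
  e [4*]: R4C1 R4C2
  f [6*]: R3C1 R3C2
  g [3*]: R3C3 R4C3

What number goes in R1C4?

3

In row 3, 1 can only go at R3C3, so R3C3 = 1.
Column 3 already has 1, which forces R4C3 = 3.
3 is placed in column 3, so R1C3 = 2.
2 is placed in column 3, which forces R2C3 = 4.
Cage c needs two cells with product 12, so R1C1 = 4.
The 3 cells of cage d must have sum 7, so R1C2 = 1.
Row 1 already has 1, so R1C4 = 3.
Row 2 already has 4; hence R2C1 = 3.
Cage d needs sum 7; hence R2C2 = 2.
Column 4 already has 3, leaving R2C4 = 1.
Column 1 now contains 3, leaving R3C1 = 2.
Column 2 now contains 2, which forces R3C2 = 3.
Row 3 already has 2, which forces R3C4 = 4.
Column 1 already has 4; hence R4C1 = 1.
Column 2 now contains 1; hence R4C2 = 4.
Column 4 already has 4; hence R4C4 = 2.
The full grid is 4 1 2 3 / 3 2 4 1 / 2 3 1 4 / 1 4 3 2.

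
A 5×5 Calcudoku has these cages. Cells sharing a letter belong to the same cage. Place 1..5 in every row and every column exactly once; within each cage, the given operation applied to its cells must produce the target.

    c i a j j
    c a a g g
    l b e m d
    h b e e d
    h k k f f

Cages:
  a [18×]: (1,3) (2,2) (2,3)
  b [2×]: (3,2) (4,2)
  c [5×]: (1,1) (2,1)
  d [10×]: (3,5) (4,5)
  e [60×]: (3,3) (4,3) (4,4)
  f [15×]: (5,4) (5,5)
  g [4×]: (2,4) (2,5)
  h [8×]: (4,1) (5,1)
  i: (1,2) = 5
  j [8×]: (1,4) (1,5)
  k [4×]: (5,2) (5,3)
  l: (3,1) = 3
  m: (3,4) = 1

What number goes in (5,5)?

3

Cage i is a single given cell, leaving (1,2) = 5.
Cage a needs product 18, so (1,3) = 3.
Cage a needs product 18, leaving (2,2) = 3.
Cage a has product 18; hence (2,3) = 2.
Cage l is given, so (3,1) = 3.
Cage m is a single given cell; hence (3,4) = 1.
Row 1 already has 5, so (1,1) = 1.
The two cells of cage c must have product 5, leaving (2,1) = 5.
Column 4 already has 1, so (2,4) = 4.
Cage g needs two cells with product 4, so (2,5) = 1.
1 is placed in row 3, so (3,2) = 2.
Row 3 already has 2; hence (3,5) = 5.
The two cells of cage b must have product 2, so (4,2) = 1.
The 3 cells of cage e must have product 60, leaving (4,4) = 3.
5 is placed in column 5, so (4,5) = 2.
Column 2 now contains 1, leaving (5,2) = 4.
Row 5 now contains 4, so (5,3) = 1.
Column 4 already has 3; hence (5,4) = 5.
5 is placed in column 5, leaving (5,5) = 3.
4 is placed in column 4, which forces (1,4) = 2.
Column 5 now contains 2; hence (1,5) = 4.
Row 3 already has 5, so (3,3) = 4.
2 is placed in row 4, which forces (4,1) = 4.
Cage e needs product 60, so (4,3) = 5.
Row 5 now contains 4, so (5,1) = 2.
The full grid is 1 5 3 2 4 / 5 3 2 4 1 / 3 2 4 1 5 / 4 1 5 3 2 / 2 4 1 5 3.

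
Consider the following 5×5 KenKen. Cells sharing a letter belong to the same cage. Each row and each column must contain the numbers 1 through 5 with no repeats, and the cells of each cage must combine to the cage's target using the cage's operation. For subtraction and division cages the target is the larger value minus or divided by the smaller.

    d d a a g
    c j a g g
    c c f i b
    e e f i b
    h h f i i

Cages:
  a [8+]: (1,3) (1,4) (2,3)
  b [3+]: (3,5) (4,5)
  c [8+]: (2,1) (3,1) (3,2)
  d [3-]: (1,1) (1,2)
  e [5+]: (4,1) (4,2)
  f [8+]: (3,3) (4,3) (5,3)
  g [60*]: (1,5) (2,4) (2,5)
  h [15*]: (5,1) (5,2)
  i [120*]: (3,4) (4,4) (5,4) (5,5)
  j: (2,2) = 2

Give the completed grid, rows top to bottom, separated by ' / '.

J is a freebie; hence (2,2) = 2.
Row 5 needs a 1, and only (5,3) is open for it.
In row 2, 1 can only go at (2,1), so (2,1) = 1.
The only place for 1 in row 3 is (3,5).
Column 5 already has 1; hence (4,5) = 2.
Row 4 already has 2, so (4,1) = 4.
The two cells of cage e must have sum 5, so (4,2) = 1.
4 is placed in column 1, so (1,1) = 2.
Column 2 now contains 1, leaving (1,2) = 5.
Column 1 already has 2, so (3,1) = 3.
Column 2 already has 5, which forces (3,2) = 4.
Row 3 now contains 4, so (3,3) = 2.
Row 3 already has 2, so (3,4) = 5.
5 is placed in column 4; hence (4,4) = 3.
Column 1 now contains 3; hence (5,1) = 5.
Column 2 already has 5, so (5,2) = 3.
3 is placed in row 5, so (5,5) = 4.
Column 4 now contains 3, leaving (1,4) = 1.
4 is placed in column 5, which forces (1,5) = 3.
Column 4 now contains 3, leaving (2,4) = 4.
Cage g needs product 60, which forces (2,5) = 5.
Row 4 already has 3, which forces (4,3) = 5.
4 is placed in row 5; hence (5,4) = 2.
3 is placed in row 1, which forces (1,3) = 4.
Row 2 now contains 4, which forces (2,3) = 3.

2 5 4 1 3 / 1 2 3 4 5 / 3 4 2 5 1 / 4 1 5 3 2 / 5 3 1 2 4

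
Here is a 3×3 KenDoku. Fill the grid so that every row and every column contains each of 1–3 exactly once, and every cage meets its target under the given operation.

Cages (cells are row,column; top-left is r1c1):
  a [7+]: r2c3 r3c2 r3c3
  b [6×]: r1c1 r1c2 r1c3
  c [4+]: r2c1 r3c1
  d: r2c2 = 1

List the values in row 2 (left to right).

D is a freebie, which forces r2c2 = 1.
Row 2 now contains 1; hence r2c1 = 3.
Row 2 already has 3, which forces r2c3 = 2.
Cage c needs two cells with sum 4, leaving r3c1 = 1.
Row 3 already has 1, which forces r3c3 = 3.
1 is placed in column 1, leaving r1c1 = 2.
Cage b needs product 6, which forces r1c2 = 3.
Column 3 now contains 3; hence r1c3 = 1.
3 is placed in row 3, which forces r3c2 = 2.
Filled in: 2 3 1 / 3 1 2 / 1 2 3.

3 1 2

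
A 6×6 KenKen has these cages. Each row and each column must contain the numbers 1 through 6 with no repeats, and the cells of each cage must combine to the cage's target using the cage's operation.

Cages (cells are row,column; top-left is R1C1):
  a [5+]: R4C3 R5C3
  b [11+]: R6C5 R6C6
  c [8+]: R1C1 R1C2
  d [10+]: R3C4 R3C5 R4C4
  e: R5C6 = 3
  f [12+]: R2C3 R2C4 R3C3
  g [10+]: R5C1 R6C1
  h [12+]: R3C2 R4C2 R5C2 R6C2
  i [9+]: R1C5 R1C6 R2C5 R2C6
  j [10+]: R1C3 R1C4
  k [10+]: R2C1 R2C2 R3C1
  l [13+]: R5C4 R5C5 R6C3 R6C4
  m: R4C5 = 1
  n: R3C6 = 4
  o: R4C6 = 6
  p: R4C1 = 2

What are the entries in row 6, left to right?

Cage n is a single given cell, which forces R3C6 = 4.
Cage p is a single given cell, leaving R4C1 = 2.
M is a freebie, leaving R4C5 = 1.
Cage o is given, which forces R4C6 = 6.
Cage e is given, which forces R5C6 = 3.
6 is placed in column 6, leaving R6C6 = 5.
5 is placed in row 6, leaving R6C5 = 6.
The two cells of cage g must have sum 10, which forces R5C1 = 6.
Row 6 now contains 6, which forces R6C1 = 4.
The only place for 1 in row 1 is R1C6.
Cage i has sum 9, leaving R1C5 = 2.
Cage i has sum 9, leaving R2C5 = 4.
Column 6 already has 1, so R2C6 = 2.
Column 5 already has 4, so R5C5 = 5.
Row 2 now contains 2, leaving R2C2 = 6.
Cage d has sum 10, which forces R3C4 = 2.
5 is placed in column 5; hence R3C5 = 3.
Cage d has sum 10; hence R4C4 = 5.
Row 5 already has 5, leaving R5C4 = 4.
Cage j's pair has sum 10; hence R1C3 = 4.
Column 4 now contains 4, leaving R1C4 = 6.
Cage k has sum 10, so R2C1 = 3.
Cage f has sum 12, so R2C3 = 5.
The 3 cells of cage f must have sum 12, which forces R2C4 = 1.
3 is placed in row 3, leaving R3C1 = 1.
Cage h has sum 12; hence R3C2 = 5.
Cage f has sum 12, which forces R3C3 = 6.
Cage h has sum 12, which forces R4C2 = 4.
Column 3 already has 4, which forces R4C3 = 3.
Column 3 already has 3, which forces R6C3 = 1.
1 is placed in column 4, leaving R6C4 = 3.
Column 1 already has 3, leaving R1C1 = 5.
Column 2 already has 5, which forces R1C2 = 3.
The 4 cells of cage h must have sum 12; hence R5C2 = 1.
Column 3 already has 1; hence R5C3 = 2.
Row 6 already has 1, so R6C2 = 2.
Filled in: 5 3 4 6 2 1 / 3 6 5 1 4 2 / 1 5 6 2 3 4 / 2 4 3 5 1 6 / 6 1 2 4 5 3 / 4 2 1 3 6 5.

4 2 1 3 6 5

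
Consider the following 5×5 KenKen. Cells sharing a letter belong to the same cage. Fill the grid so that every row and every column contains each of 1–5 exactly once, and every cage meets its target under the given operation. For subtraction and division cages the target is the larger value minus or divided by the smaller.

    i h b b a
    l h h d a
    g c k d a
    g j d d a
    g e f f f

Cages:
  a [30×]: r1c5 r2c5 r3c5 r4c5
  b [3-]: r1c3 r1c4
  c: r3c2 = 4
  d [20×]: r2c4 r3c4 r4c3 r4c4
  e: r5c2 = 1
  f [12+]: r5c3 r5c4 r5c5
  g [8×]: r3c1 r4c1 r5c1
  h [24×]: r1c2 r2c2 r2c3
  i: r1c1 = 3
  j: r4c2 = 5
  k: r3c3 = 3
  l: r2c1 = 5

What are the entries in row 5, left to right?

Cage i is a single given cell, which forces r1c1 = 3.
Cage l is given; hence r2c1 = 5.
Cage c is a single given cell, so r3c2 = 4.
K is a freebie, so r3c3 = 3.
Cage j is given, which forces r4c2 = 5.
Cage e is given, which forces r5c2 = 1.
Column 2 now contains 4, so r1c2 = 2.
The 3 cells of cage h must have product 24; hence r2c2 = 3.
Cage h needs product 24, so r2c3 = 4.
The 4 cells of cage d must have product 20, which forces r3c4 = 5.
Column 3 already has 4, which forces r5c3 = 5.
5 is placed in column 3, so r1c3 = 1.
The two cells of cage b must have difference 3, which forces r1c4 = 4.
The 4 cells of cage a must have product 30, which forces r1c5 = 5.
Column 3 already has 1, leaving r4c3 = 2.
Column 4 now contains 4; hence r4c4 = 1.
Cage a needs product 30, so r4c5 = 3.
Column 4 now contains 4, which forces r5c4 = 3.
Column 5 now contains 3, which forces r5c5 = 4.
1 is placed in column 4, which forces r2c4 = 2.
2 is placed in row 2; hence r2c5 = 1.
Cage g needs product 8, so r3c1 = 1.
Column 5 already has 1, so r3c5 = 2.
1 is placed in row 4, which forces r4c1 = 4.
Row 5 already has 4, leaving r5c1 = 2.
Completed grid: 3 2 1 4 5 / 5 3 4 2 1 / 1 4 3 5 2 / 4 5 2 1 3 / 2 1 5 3 4.

2 1 5 3 4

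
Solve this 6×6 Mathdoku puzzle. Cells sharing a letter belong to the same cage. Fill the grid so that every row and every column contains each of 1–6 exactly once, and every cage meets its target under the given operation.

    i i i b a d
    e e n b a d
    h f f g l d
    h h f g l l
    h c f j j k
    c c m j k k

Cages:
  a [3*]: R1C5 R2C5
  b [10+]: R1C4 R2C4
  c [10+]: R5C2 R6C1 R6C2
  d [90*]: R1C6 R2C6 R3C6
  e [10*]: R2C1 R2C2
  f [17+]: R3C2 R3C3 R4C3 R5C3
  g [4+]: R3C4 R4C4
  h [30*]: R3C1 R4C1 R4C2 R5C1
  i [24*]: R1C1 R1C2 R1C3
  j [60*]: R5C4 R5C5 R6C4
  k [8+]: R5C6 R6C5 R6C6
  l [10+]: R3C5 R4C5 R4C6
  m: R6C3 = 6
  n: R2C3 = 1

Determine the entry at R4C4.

Cage n is a single given cell; hence R2C3 = 1.
Row 2 already has 1, leaving R2C5 = 3.
Cage m is a single given cell, which forces R6C3 = 6.
Column 5 now contains 3; hence R1C5 = 1.
In row 1, 5 can only go at R1C6, so R1C6 = 5.
5 is placed in column 6, leaving R2C6 = 6.
Cage d needs product 90, which forces R3C6 = 3.
Cage b's pair has sum 10, leaving R1C4 = 6.
Row 2 already has 6, leaving R2C4 = 4.
Row 3 already has 3; hence R3C4 = 1.
Cage g's pair has sum 4, leaving R4C4 = 3.
The 3 cells of cage j must have product 60, which forces R5C5 = 6.
In row 4, 6 can only go at R4C1, so R4C1 = 6.
Cage h needs product 30; hence R3C1 = 5.
Row 3 already has 5; hence R3C2 = 6.
Row 3 already has 5, which forces R3C5 = 4.
Cage h needs product 30; hence R4C2 = 1.
1 is placed in row 4, which forces R4C6 = 4.
Cage h has product 30, which forces R5C1 = 1.
1 is placed in row 5, so R5C6 = 2.
Column 6 now contains 2, leaving R6C6 = 1.
Column 1 now contains 5, leaving R2C1 = 2.
Cage e needs two cells with product 10; hence R2C2 = 5.
4 is placed in row 3, leaving R3C3 = 2.
Cage f has sum 17, leaving R4C3 = 5.
The 3 cells of cage l must have sum 10, leaving R4C5 = 2.
Cage f needs sum 17, which forces R5C3 = 4.
Row 5 now contains 2, leaving R5C4 = 5.
Cage j has product 60; hence R6C4 = 2.
Cage k has sum 8; hence R6C5 = 5.
Cage i needs product 24; hence R1C1 = 4.
Cage i needs product 24; hence R1C2 = 2.
Column 3 already has 4, which forces R1C3 = 3.
4 is placed in row 5; hence R5C2 = 3.
Cage c has sum 10, which forces R6C1 = 3.
Cage c needs sum 10, so R6C2 = 4.
Filled in: 4 2 3 6 1 5 / 2 5 1 4 3 6 / 5 6 2 1 4 3 / 6 1 5 3 2 4 / 1 3 4 5 6 2 / 3 4 6 2 5 1.

3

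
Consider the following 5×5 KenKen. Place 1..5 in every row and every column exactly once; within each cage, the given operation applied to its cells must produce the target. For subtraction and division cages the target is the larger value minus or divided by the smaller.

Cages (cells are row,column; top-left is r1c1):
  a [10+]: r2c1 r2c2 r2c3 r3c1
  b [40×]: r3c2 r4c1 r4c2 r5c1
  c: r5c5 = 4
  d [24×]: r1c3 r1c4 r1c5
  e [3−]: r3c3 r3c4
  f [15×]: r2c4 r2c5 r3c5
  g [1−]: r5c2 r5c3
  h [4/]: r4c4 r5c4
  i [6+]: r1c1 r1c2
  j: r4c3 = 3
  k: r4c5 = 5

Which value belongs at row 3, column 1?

3

J is a freebie; hence r4c3 = 3.
Cage k is given, leaving r4c5 = 5.
Cage c is a single given cell, which forces r5c5 = 4.
Cage f has product 15, which forces r2c4 = 5.
The two cells of cage h must have quotient 4; hence r4c4 = 4.
Row 5 now contains 4, which forces r5c4 = 1.
The 3 cells of cage d must have product 24, which forces r1c3 = 4.
The 4 cells of cage b must have product 40, so r3c2 = 4.
The two cells of cage e must have difference 3, leaving r3c3 = 5.
Column 4 already has 1, leaving r3c4 = 2.
Cage b needs product 40, which forces r5c1 = 5.
Cage g needs two cells with difference 1, so r5c2 = 3.
1 is placed in row 5; hence r5c3 = 2.
Cage i needs two cells with sum 6, so r1c1 = 1.
Cage i's pair has sum 6, leaving r1c2 = 5.
Column 4 now contains 2; hence r1c4 = 3.
The 3 cells of cage d must have product 24, so r1c5 = 2.
Cage a needs sum 10, so r2c1 = 4.
Cage a needs sum 10, leaving r2c2 = 2.
Column 3 now contains 2, which forces r2c3 = 1.
Row 2 already has 1; hence r2c5 = 3.
Cage a has sum 10, which forces r3c1 = 3.
Column 5 now contains 3; hence r3c5 = 1.
1 is placed in column 1, which forces r4c1 = 2.
Column 2 already has 2; hence r4c2 = 1.
Completed grid: 1 5 4 3 2 / 4 2 1 5 3 / 3 4 5 2 1 / 2 1 3 4 5 / 5 3 2 1 4.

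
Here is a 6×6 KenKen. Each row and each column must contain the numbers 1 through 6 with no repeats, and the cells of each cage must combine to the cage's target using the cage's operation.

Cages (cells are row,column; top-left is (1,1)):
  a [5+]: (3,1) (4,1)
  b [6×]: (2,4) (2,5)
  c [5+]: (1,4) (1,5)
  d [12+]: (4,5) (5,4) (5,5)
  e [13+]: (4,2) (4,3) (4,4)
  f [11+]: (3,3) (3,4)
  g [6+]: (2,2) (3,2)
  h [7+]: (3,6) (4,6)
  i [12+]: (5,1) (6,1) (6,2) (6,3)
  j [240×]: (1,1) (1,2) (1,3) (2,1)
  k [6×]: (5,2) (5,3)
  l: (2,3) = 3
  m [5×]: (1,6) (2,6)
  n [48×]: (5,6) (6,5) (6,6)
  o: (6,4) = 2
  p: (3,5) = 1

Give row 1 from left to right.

Cage l is given, leaving (2,3) = 3.
Cage p is a single given cell, so (3,5) = 1.
Cage o is given, which forces (6,4) = 2.
Cage b's pair has product 6, so (2,4) = 1.
Cage b needs two cells with product 6, leaving (2,5) = 6.
Row 2 now contains 1, which forces (2,6) = 5.
6 is placed in column 5, leaving (6,5) = 4.
Column 4 now contains 1, so (1,4) = 3.
4 is placed in column 5, so (1,5) = 2.
5 is placed in column 6, so (1,6) = 1.
The 4 cells of cage j must have product 240, which forces (2,1) = 2.
Row 2 already has 2; hence (2,2) = 4.
Column 2 already has 4, leaving (3,2) = 2.
Column 1 already has 2, leaving (5,1) = 3.
Cage d has sum 12, leaving (5,4) = 4.
3 is placed in row 5, leaving (5,5) = 5.
Row 5 now contains 4, leaving (5,6) = 2.
3 is placed in column 1; hence (3,1) = 4.
Row 3 now contains 4, which forces (3,6) = 3.
3 is placed in column 1, which forces (4,1) = 1.
Column 5 already has 5, so (4,5) = 3.
3 is placed in column 6, leaving (4,6) = 4.
Column 1 already has 1; hence (6,1) = 5.
Cage i has sum 12; hence (6,2) = 3.
Row 6 now contains 5, so (6,3) = 1.
Cage n needs product 48; hence (6,6) = 6.
5 is placed in column 1; hence (1,1) = 6.
Cage j needs product 240; hence (1,2) = 5.
The 4 cells of cage j must have product 240, leaving (1,3) = 4.
Column 2 now contains 5, which forces (4,2) = 6.
Row 4 already has 4, which forces (4,3) = 2.
6 is placed in row 4; hence (4,4) = 5.
Cage k's pair has product 6, which forces (5,2) = 1.
1 is placed in column 3, so (5,3) = 6.
6 is placed in column 3, so (3,3) = 5.
Column 4 now contains 5, which forces (3,4) = 6.
The full grid is 6 5 4 3 2 1 / 2 4 3 1 6 5 / 4 2 5 6 1 3 / 1 6 2 5 3 4 / 3 1 6 4 5 2 / 5 3 1 2 4 6.

6 5 4 3 2 1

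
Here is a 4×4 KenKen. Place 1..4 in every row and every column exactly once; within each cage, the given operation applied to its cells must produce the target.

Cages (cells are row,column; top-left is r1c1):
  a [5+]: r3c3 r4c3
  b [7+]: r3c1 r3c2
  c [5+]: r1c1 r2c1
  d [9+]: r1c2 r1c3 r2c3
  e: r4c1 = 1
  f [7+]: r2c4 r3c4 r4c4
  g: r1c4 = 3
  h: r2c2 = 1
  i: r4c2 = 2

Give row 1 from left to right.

2 4 1 3

G is a freebie; hence r1c4 = 3.
Cage h is a single given cell; hence r2c2 = 1.
E is a freebie, leaving r4c1 = 1.
Cage i is given, so r4c2 = 2.
Row 4 now contains 2; hence r4c4 = 4.
The two cells of cage c must have sum 5, leaving r1c1 = 2.
2 is placed in column 2, so r1c2 = 4.
2 is placed in row 1; hence r1c3 = 1.
Cage c's pair has sum 5, which forces r2c1 = 3.
Row 2 already has 3; hence r2c3 = 4.
4 is placed in column 4, which forces r2c4 = 2.
Column 1 already has 3, which forces r3c1 = 4.
Column 2 now contains 4, leaving r3c2 = 3.
The two cells of cage a must have sum 5, which forces r3c3 = 2.
Cage f has sum 7, so r3c4 = 1.
Row 4 now contains 4, leaving r4c3 = 3.
Completed grid: 2 4 1 3 / 3 1 4 2 / 4 3 2 1 / 1 2 3 4.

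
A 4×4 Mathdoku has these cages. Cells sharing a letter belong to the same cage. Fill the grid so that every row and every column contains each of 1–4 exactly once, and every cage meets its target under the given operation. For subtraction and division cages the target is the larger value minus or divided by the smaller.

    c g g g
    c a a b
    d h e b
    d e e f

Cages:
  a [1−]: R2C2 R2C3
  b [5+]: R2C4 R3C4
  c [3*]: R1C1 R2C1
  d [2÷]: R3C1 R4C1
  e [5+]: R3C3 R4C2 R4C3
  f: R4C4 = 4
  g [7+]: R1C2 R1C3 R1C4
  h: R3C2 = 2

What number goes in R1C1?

H is a freebie, so R3C2 = 2.
Row 3 already has 2; hence R3C3 = 1.
Column 2 now contains 2, which forces R4C2 = 1.
Column 3 already has 1, which forces R4C3 = 3.
Cage f is given, leaving R4C4 = 4.
1 is placed in column 2, which forces R1C2 = 4.
Cage g needs sum 7, so R1C3 = 2.
Cage g needs sum 7, so R1C4 = 1.
Cage a's pair has difference 1; hence R2C2 = 3.
2 is placed in column 3, which forces R2C3 = 4.
Cage b needs two cells with sum 5, leaving R2C4 = 2.
Row 3 now contains 1, leaving R3C1 = 4.
Column 4 already has 4; hence R3C4 = 3.
4 is placed in row 4; hence R4C1 = 2.
Row 1 now contains 1, so R1C1 = 3.
3 is placed in row 2, leaving R2C1 = 1.
Completed grid: 3 4 2 1 / 1 3 4 2 / 4 2 1 3 / 2 1 3 4.

3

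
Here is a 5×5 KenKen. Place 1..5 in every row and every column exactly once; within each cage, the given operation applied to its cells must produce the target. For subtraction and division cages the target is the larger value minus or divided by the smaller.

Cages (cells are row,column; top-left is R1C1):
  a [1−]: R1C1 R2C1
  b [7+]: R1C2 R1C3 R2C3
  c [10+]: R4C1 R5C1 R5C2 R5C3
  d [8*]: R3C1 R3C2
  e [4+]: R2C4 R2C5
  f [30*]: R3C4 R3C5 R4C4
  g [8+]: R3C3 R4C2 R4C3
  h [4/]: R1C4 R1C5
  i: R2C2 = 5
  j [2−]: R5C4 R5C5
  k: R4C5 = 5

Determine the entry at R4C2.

Cage i is given; hence R2C2 = 5.
K is a freebie, so R4C5 = 5.
Cage f has product 30, which forces R3C4 = 5.
In row 3, 1 can only go at R3C3, so R3C3 = 1.
Row 1 needs a 5, and only R1C1 is open for it.
Cage a needs two cells with difference 1, which forces R2C1 = 4.
Row 2 already has 4, leaving R2C3 = 2.
Column 1 already has 4, which forces R3C1 = 2.
Row 3 already has 2, so R3C2 = 4.
Row 3 already has 2, leaving R3C5 = 3.
4 is placed in column 2, so R4C2 = 3.
Row 4 now contains 3, leaving R4C3 = 4.
Row 4 now contains 3, which forces R4C4 = 2.
Cage b has sum 7; hence R1C2 = 2.
Column 3 already has 4; hence R1C3 = 3.
Cage e's pair has sum 4, so R2C4 = 3.
Column 5 now contains 3; hence R2C5 = 1.
Row 4 now contains 3, which forces R4C1 = 1.
Cage c has sum 10, leaving R5C1 = 3.
Cage c needs sum 10, so R5C2 = 1.
The 4 cells of cage c must have sum 10, which forces R5C3 = 5.
Column 4 already has 3, so R5C4 = 4.
Column 5 already has 1, which forces R5C5 = 2.
4 is placed in column 4, leaving R1C4 = 1.
Column 5 already has 1; hence R1C5 = 4.
The full grid is 5 2 3 1 4 / 4 5 2 3 1 / 2 4 1 5 3 / 1 3 4 2 5 / 3 1 5 4 2.

3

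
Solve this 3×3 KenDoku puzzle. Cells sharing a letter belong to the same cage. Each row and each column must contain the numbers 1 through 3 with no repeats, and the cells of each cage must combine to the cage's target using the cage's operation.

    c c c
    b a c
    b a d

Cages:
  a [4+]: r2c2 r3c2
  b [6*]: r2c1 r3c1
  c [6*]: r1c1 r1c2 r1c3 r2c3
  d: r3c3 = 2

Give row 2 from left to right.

Cage c needs product 6, which forces r2c3 = 1.
D is a freebie, which forces r3c3 = 2.
Column 3 now contains 2, leaving r1c3 = 3.
Cage b needs two cells with product 6; hence r2c1 = 2.
1 is placed in row 2, leaving r2c2 = 3.
Row 3 now contains 2, so r3c1 = 3.
Cage a needs two cells with sum 4, leaving r3c2 = 1.
Column 1 already has 2, which forces r1c1 = 1.
1 is placed in column 2, leaving r1c2 = 2.
Filled in: 1 2 3 / 2 3 1 / 3 1 2.

2 3 1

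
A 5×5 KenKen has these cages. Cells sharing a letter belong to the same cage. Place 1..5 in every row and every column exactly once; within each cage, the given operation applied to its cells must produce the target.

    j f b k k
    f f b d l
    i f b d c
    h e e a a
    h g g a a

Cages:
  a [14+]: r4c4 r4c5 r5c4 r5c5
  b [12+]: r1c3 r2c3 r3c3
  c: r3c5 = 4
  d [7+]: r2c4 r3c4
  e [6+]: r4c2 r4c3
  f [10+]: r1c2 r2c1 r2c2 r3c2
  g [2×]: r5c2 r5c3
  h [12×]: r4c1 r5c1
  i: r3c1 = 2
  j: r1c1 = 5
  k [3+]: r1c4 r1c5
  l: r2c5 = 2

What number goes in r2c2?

Cage j is a single given cell, leaving r1c1 = 5.
L is a freebie, which forces r2c5 = 2.
Cage i is given; hence r3c1 = 2.
Cage c is given, which forces r3c5 = 4.
Cage k needs two cells with sum 3, leaving r1c4 = 2.
2 is placed in column 5; hence r1c5 = 1.
Cage d needs two cells with sum 7, leaving r2c4 = 4.
Cage d's pair has sum 7, so r3c4 = 3.
Row 1 already has 1, which forces r1c2 = 3.
Cage b has sum 12; hence r1c3 = 4.
Cage f needs sum 10, which forces r2c1 = 1.
Cage f needs sum 10, which forces r2c2 = 5.
Cage b needs sum 12; hence r2c3 = 3.
Cage f has sum 10, so r3c2 = 1.
Row 3 already has 3, which forces r3c3 = 5.
Column 2 now contains 1; hence r5c2 = 2.
2 is placed in row 5, so r5c3 = 1.
Row 5 now contains 1, leaving r5c4 = 5.
Row 5 already has 5, leaving r5c5 = 3.
Cage h needs two cells with product 12; hence r4c1 = 3.
2 is placed in column 2, so r4c2 = 4.
Column 3 now contains 1; hence r4c3 = 2.
Column 4 already has 5, so r4c4 = 1.
Column 5 now contains 3, so r4c5 = 5.
3 is placed in row 5, which forces r5c1 = 4.
Completed grid: 5 3 4 2 1 / 1 5 3 4 2 / 2 1 5 3 4 / 3 4 2 1 5 / 4 2 1 5 3.

5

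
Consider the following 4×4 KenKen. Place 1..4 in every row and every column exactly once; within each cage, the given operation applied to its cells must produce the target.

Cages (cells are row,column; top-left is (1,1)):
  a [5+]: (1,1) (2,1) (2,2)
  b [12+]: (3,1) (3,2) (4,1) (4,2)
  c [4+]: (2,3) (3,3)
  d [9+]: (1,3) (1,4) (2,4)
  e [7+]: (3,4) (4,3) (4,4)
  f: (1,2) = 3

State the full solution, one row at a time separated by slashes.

F is a freebie; hence (1,2) = 3.
Row 2 needs a 2, and only (2,2) is open for it.
Cage a needs sum 5, so (1,1) = 2.
Row 1 already has 2, so (1,3) = 4.
Row 1 now contains 4, leaving (1,4) = 1.
Cage a needs sum 5, which forces (2,1) = 1.
Row 2 now contains 1, leaving (2,3) = 3.
Row 2 already has 3, leaving (2,4) = 4.
Column 3 already has 3; hence (3,3) = 1.
1 is placed in column 3, so (4,3) = 2.
Row 4 now contains 2; hence (4,4) = 3.
Cage b needs sum 12, which forces (3,1) = 3.
1 is placed in row 3; hence (3,2) = 4.
3 is placed in column 4, leaving (3,4) = 2.
Row 4 now contains 3, which forces (4,1) = 4.
The 4 cells of cage b must have sum 12, leaving (4,2) = 1.

2 3 4 1 / 1 2 3 4 / 3 4 1 2 / 4 1 2 3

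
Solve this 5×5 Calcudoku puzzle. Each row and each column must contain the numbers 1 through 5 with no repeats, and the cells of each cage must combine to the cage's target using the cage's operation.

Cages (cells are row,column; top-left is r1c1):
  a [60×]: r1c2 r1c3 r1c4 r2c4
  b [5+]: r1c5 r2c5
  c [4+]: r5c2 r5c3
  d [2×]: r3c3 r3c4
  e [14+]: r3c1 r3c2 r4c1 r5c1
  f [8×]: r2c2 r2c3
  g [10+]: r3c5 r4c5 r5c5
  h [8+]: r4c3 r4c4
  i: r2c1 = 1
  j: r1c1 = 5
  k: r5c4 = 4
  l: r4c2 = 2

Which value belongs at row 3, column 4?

2

J is a freebie; hence r1c1 = 5.
Cage i is given, which forces r2c1 = 1.
Cage l is a single given cell, leaving r4c2 = 2.
Cage k is given; hence r5c4 = 4.
Column 2 already has 2, so r2c2 = 4.
Cage f needs two cells with product 8, which forces r2c3 = 2.
Cage a has product 60; hence r2c4 = 5.
Row 2 now contains 2, which forces r2c5 = 3.
The 4 cells of cage e must have sum 14, which forces r3c2 = 5.
Column 3 already has 2; hence r3c3 = 1.
Row 3 already has 1, which forces r3c4 = 2.
Row 3 already has 2; hence r3c5 = 4.
Column 4 already has 5, which forces r4c4 = 3.
Column 3 now contains 1, leaving r5c3 = 3.
Cage a needs product 60, leaving r1c2 = 3.
Column 3 already has 3, leaving r1c3 = 4.
3 is placed in column 4, which forces r1c4 = 1.
Cage b's pair has sum 5, so r1c5 = 2.
Row 3 now contains 4, which forces r3c1 = 3.
3 is placed in row 4; hence r4c1 = 4.
3 is placed in row 4, so r4c3 = 5.
Row 4 now contains 5, leaving r4c5 = 1.
3 is placed in row 5, leaving r5c1 = 2.
3 is placed in row 5, leaving r5c2 = 1.
1 is placed in column 5, so r5c5 = 5.
Completed grid: 5 3 4 1 2 / 1 4 2 5 3 / 3 5 1 2 4 / 4 2 5 3 1 / 2 1 3 4 5.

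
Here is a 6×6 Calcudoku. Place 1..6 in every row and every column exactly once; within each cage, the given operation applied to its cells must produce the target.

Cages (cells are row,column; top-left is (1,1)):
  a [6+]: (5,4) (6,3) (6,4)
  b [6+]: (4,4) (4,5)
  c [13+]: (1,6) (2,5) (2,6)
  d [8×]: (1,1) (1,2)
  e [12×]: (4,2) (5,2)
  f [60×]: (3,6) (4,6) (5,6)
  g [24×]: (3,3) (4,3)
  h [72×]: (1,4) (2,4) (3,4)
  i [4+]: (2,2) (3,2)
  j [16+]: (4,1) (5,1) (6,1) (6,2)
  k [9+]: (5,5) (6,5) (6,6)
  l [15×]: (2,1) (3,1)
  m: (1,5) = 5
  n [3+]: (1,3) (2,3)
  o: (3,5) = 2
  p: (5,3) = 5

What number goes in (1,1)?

2

Cage m is given, leaving (1,5) = 5.
O is a freebie; hence (3,5) = 2.
P is a freebie, so (5,3) = 5.
The only place for 1 in row 1 is (1,3).
Column 3 now contains 1, which forces (2,3) = 2.
Column 3 already has 2, so (6,3) = 3.
The only place for 1 in row 3 is (3,2).
Column 2 now contains 1; hence (2,2) = 3.
Row 2 already has 3; hence (2,1) = 5.
Cage l needs two cells with product 15, so (3,1) = 3.
Cage h has product 72, so (1,4) = 3.
Row 1 already has 3, which forces (1,6) = 6.
Cage c has sum 13; hence (2,5) = 6.
The 3 cells of cage c must have sum 13; hence (2,6) = 1.
Row 2 now contains 6, leaving (2,4) = 4.
The 3 cells of cage h must have product 72, so (3,4) = 6.
6 is placed in row 3, so (3,3) = 4.
Row 3 now contains 4, so (3,6) = 5.
The two cells of cage g must have product 24; hence (4,3) = 6.
6 is placed in row 4; hence (4,2) = 2.
Row 4 already has 2, leaving (4,4) = 5.
Cage e needs two cells with product 12, which forces (5,2) = 6.
The two cells of cage d must have product 8; hence (1,1) = 2.
Column 2 now contains 2, which forces (1,2) = 4.
Cage b needs two cells with sum 6, leaving (4,5) = 1.
Cage j has sum 16, so (6,1) = 6.
Column 2 already has 4, which forces (6,2) = 5.
1 is placed in column 5, so (6,5) = 4.
4 is placed in row 6, which forces (6,6) = 2.
Row 4 already has 1, leaving (4,1) = 4.
Row 4 already has 4, so (4,6) = 3.
Cage j has sum 16, which forces (5,1) = 1.
Cage a has sum 6, so (5,4) = 2.
Column 5 already has 4, which forces (5,5) = 3.
Column 6 already has 3, which forces (5,6) = 4.
Row 6 now contains 2, so (6,4) = 1.
The full grid is 2 4 1 3 5 6 / 5 3 2 4 6 1 / 3 1 4 6 2 5 / 4 2 6 5 1 3 / 1 6 5 2 3 4 / 6 5 3 1 4 2.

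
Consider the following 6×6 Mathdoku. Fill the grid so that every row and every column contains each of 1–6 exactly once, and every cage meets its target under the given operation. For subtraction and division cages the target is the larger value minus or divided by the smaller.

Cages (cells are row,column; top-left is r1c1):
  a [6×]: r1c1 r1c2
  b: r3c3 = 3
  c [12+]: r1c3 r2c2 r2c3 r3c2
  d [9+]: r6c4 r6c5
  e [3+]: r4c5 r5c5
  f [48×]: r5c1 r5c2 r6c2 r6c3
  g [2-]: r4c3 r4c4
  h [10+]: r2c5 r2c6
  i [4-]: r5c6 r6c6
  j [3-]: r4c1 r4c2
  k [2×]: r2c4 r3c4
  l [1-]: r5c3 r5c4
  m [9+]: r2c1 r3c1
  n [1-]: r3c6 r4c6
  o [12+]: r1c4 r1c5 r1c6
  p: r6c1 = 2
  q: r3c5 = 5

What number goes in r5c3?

Cage b is given, so r3c3 = 3.
Cage q is a single given cell, which forces r3c5 = 5.
Cage p is a single given cell; hence r6c1 = 2.
Column 2 needs a 5, and only r2c2 is open for it.
5 is placed in row 2, which forces r2c1 = 3.
The two cells of cage m must have sum 9, so r3c1 = 6.
Column 1 already has 6; hence r1c1 = 1.
Cage a needs two cells with product 6, leaving r1c2 = 6.
Column 1 now contains 1, leaving r5c1 = 4.
4 is placed in column 1; hence r4c1 = 5.
Cage j needs two cells with difference 3; hence r4c2 = 2.
Row 4 already has 2, so r4c5 = 1.
Row 4 already has 1, leaving r4c6 = 3.
Column 5 already has 1, so r5c5 = 2.
The only place for 2 in row 1 is r1c3.
The only place for 2 in row 2 is r2c4.
Column 4 now contains 2, which forces r3c4 = 1.
The 4 cells of cage c must have sum 12; hence r2c3 = 1.
Row 3 now contains 1, which forces r3c2 = 4.
Row 3 already has 4, so r3c6 = 2.
Column 3 already has 1, so r6c3 = 4.
4 is placed in column 3, which forces r4c3 = 6.
Cage g needs two cells with difference 2, which forces r4c4 = 4.
6 is placed in column 3, so r5c3 = 5.
5 is placed in row 5, leaving r5c4 = 6.
5 is placed in row 5; hence r5c6 = 1.
Column 4 now contains 6; hence r6c4 = 3.
Row 6 now contains 3, leaving r6c5 = 6.
1 is placed in column 6, which forces r6c6 = 5.
3 is placed in column 4, so r1c4 = 5.
Cage o needs sum 12, which forces r1c5 = 3.
Column 6 already has 5, leaving r1c6 = 4.
Column 5 now contains 6, leaving r2c5 = 4.
Cage h's pair has sum 10, leaving r2c6 = 6.
1 is placed in row 5, so r5c2 = 3.
Row 6 now contains 3, leaving r6c2 = 1.
The full grid is 1 6 2 5 3 4 / 3 5 1 2 4 6 / 6 4 3 1 5 2 / 5 2 6 4 1 3 / 4 3 5 6 2 1 / 2 1 4 3 6 5.

5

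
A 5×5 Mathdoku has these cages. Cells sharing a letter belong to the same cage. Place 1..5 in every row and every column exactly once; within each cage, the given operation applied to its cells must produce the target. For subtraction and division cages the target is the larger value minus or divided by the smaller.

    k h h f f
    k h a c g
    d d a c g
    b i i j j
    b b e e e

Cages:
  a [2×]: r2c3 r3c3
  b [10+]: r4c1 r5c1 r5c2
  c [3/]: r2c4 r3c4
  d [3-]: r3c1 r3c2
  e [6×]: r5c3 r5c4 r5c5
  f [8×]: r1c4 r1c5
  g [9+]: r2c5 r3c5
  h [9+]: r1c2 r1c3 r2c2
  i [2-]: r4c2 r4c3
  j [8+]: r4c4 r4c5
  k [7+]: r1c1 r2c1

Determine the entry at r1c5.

In row 3, 3 can only go at r3c4, so r3c4 = 3.
Column 4 now contains 3, so r2c4 = 1.
Column 4 now contains 3, which forces r4c4 = 5.
Cage j needs two cells with sum 8; hence r4c5 = 3.
Column 4 now contains 1; hence r5c4 = 2.
Row 5 now contains 2; hence r5c5 = 1.
2 is placed in column 4, which forces r1c4 = 4.
Cage f needs two cells with product 8; hence r1c5 = 2.
1 is placed in row 2, leaving r2c3 = 2.
Cage a needs two cells with product 2, which forces r3c3 = 1.
Column 3 already has 2, which forces r4c3 = 4.
Row 5 now contains 1, leaving r5c3 = 3.
Cage k needs two cells with sum 7; hence r1c1 = 3.
Cage h needs sum 9, which forces r1c2 = 1.
3 is placed in column 3; hence r1c3 = 5.
Cage k's pair has sum 7, leaving r2c1 = 4.
Cage h needs sum 9; hence r2c2 = 3.
Row 2 already has 4, which forces r2c5 = 5.
Column 5 now contains 5, which forces r3c5 = 4.
Cage b needs sum 10, leaving r4c1 = 1.
Row 4 now contains 4, so r4c2 = 2.
Column 1 now contains 4, leaving r5c1 = 5.
Row 5 now contains 5, which forces r5c2 = 4.
Column 1 now contains 5, leaving r3c1 = 2.
Column 2 now contains 2, so r3c2 = 5.
Completed grid: 3 1 5 4 2 / 4 3 2 1 5 / 2 5 1 3 4 / 1 2 4 5 3 / 5 4 3 2 1.

2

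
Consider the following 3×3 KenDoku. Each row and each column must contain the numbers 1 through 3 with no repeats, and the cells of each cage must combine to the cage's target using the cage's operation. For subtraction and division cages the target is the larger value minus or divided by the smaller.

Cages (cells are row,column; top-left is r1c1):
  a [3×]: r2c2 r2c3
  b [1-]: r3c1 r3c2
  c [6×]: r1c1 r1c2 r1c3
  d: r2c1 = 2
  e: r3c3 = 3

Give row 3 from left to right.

1 2 3

D is a freebie, which forces r2c1 = 2.
Cage e is a single given cell, so r3c3 = 3.
The two cells of cage a must have product 3; hence r2c2 = 3.
Column 3 already has 3; hence r2c3 = 1.
Row 3 already has 3, so r3c1 = 1.
Cage b needs two cells with difference 1, leaving r3c2 = 2.
Column 1 already has 1; hence r1c1 = 3.
Column 2 now contains 2, so r1c2 = 1.
1 is placed in column 3, which forces r1c3 = 2.
Filled in: 3 1 2 / 2 3 1 / 1 2 3.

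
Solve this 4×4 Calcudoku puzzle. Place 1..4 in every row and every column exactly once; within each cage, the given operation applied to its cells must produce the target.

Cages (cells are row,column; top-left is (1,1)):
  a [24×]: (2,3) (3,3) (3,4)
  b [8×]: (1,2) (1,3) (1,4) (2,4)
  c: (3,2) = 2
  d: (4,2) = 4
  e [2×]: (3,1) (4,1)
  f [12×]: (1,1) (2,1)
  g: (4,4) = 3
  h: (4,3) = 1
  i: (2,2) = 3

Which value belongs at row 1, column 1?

I is a freebie, leaving (2,2) = 3.
The 4 cells of cage b must have product 8; hence (2,4) = 1.
Cage c is given, which forces (3,2) = 2.
D is a freebie, which forces (4,2) = 4.
Cage h is given, which forces (4,3) = 1.
G is a freebie; hence (4,4) = 3.
Cage f's pair has product 12, leaving (1,1) = 3.
4 is placed in column 2, so (1,2) = 1.
Row 2 already has 3, which forces (2,1) = 4.
The 3 cells of cage a must have product 24; hence (2,3) = 2.
Row 3 now contains 2, leaving (3,1) = 1.
Cage a has product 24, leaving (3,3) = 3.
Column 4 now contains 3, so (3,4) = 4.
1 is placed in row 4, leaving (4,1) = 2.
2 is placed in column 3; hence (1,3) = 4.
Column 4 now contains 4, leaving (1,4) = 2.
Filled in: 3 1 4 2 / 4 3 2 1 / 1 2 3 4 / 2 4 1 3.

3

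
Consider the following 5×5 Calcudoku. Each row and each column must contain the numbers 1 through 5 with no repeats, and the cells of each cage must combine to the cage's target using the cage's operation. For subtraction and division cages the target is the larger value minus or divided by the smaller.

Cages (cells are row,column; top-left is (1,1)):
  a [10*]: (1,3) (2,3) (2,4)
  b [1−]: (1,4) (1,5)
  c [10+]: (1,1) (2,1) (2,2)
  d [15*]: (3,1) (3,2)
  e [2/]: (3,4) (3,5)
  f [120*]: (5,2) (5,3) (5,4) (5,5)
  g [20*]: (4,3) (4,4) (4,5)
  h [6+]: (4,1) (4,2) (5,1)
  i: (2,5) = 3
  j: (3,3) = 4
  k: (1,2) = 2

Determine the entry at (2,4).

Cage k is a single given cell, so (1,2) = 2.
Cage i is given, so (2,5) = 3.
J is a freebie, so (3,3) = 4.
In row 4, 2 can only go at (4,1), so (4,1) = 2.
The only place for 3 in row 1 is (1,4).
Cage b's pair has difference 1, so (1,5) = 4.
Cage g has product 20; hence (4,4) = 4.
Cage f needs product 120, which forces (5,2) = 4.
Cage f needs product 120; hence (5,3) = 3.
Cage c has sum 10, so (2,1) = 4.
The 3 cells of cage h must have sum 6; hence (4,2) = 3.
Row 5 now contains 3, so (5,1) = 1.
Column 1 already has 1, which forces (1,1) = 5.
5 is placed in row 1, leaving (1,3) = 1.
Cage c has sum 10, which forces (2,2) = 1.
The two cells of cage d must have product 15; hence (3,1) = 3.
Column 2 already has 3, leaving (3,2) = 5.
Column 3 already has 1, so (4,3) = 5.
Row 4 now contains 5, so (4,5) = 1.
Column 3 already has 5, which forces (2,3) = 2.
Cage a needs product 10, leaving (2,4) = 5.
The two cells of cage e must have quotient 2, which forces (3,4) = 1.
1 is placed in column 5, so (3,5) = 2.
5 is placed in column 4, so (5,4) = 2.
Column 5 now contains 2; hence (5,5) = 5.
The full grid is 5 2 1 3 4 / 4 1 2 5 3 / 3 5 4 1 2 / 2 3 5 4 1 / 1 4 3 2 5.

5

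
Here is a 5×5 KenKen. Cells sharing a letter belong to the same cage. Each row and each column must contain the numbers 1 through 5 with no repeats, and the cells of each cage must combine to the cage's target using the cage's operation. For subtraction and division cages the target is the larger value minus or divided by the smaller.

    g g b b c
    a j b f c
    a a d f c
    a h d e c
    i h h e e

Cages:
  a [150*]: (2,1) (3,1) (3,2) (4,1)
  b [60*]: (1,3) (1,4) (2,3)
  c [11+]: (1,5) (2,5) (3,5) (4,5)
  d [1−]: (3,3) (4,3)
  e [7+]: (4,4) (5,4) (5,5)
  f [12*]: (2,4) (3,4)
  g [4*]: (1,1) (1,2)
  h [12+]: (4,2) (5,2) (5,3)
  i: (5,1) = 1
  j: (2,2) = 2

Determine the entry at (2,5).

1

Cage j is a single given cell, so (2,2) = 2.
The 4 cells of cage a must have product 150, leaving (3,2) = 5.
Cage i is given; hence (5,1) = 1.
Column 1 now contains 1, so (1,1) = 4.
The two cells of cage g must have product 4, which forces (1,2) = 1.
Cage h needs sum 12, leaving (5,3) = 5.
Column 3 now contains 5; hence (1,3) = 3.
Cage b needs product 60, so (1,4) = 5.
Row 1 already has 5, leaving (1,5) = 2.
The 3 cells of cage b must have product 60; hence (2,3) = 4.
Row 2 already has 4; hence (2,4) = 3.
Column 4 already has 3, leaving (3,4) = 4.
Column 4 now contains 4; hence (5,4) = 2.
Column 5 already has 2, so (5,5) = 4.
Row 2 already has 3, leaving (2,1) = 5.
Row 2 already has 5, so (2,5) = 1.
Column 5 already has 1, leaving (3,5) = 3.
Cage h needs sum 12, leaving (4,2) = 4.
2 is placed in column 4; hence (4,4) = 1.
Column 5 already has 3, which forces (4,5) = 5.
Row 5 now contains 4, which forces (5,2) = 3.
Row 3 already has 3; hence (3,1) = 2.
Cage d's pair has difference 1, which forces (3,3) = 1.
Cage a needs product 150, leaving (4,1) = 3.
1 is placed in row 4; hence (4,3) = 2.
Filled in: 4 1 3 5 2 / 5 2 4 3 1 / 2 5 1 4 3 / 3 4 2 1 5 / 1 3 5 2 4.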